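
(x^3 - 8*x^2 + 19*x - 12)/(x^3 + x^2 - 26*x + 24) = (x - 3)/(x + 6)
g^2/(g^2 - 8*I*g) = g/(g - 8*I)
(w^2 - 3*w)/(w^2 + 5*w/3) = 3*(w - 3)/(3*w + 5)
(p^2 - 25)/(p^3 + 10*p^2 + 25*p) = (p - 5)/(p*(p + 5))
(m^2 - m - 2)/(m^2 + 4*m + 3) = (m - 2)/(m + 3)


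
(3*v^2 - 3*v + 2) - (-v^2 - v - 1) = 4*v^2 - 2*v + 3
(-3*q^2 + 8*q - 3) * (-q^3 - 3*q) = 3*q^5 - 8*q^4 + 12*q^3 - 24*q^2 + 9*q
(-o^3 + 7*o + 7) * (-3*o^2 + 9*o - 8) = 3*o^5 - 9*o^4 - 13*o^3 + 42*o^2 + 7*o - 56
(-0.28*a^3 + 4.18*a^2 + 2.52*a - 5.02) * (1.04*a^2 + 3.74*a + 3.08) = -0.2912*a^5 + 3.3*a^4 + 17.3916*a^3 + 17.0784*a^2 - 11.0132*a - 15.4616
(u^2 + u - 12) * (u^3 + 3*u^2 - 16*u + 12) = u^5 + 4*u^4 - 25*u^3 - 40*u^2 + 204*u - 144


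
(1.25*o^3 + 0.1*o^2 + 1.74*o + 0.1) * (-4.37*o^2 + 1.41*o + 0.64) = -5.4625*o^5 + 1.3255*o^4 - 6.6628*o^3 + 2.0804*o^2 + 1.2546*o + 0.064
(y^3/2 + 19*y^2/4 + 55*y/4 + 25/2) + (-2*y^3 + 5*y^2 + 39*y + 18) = -3*y^3/2 + 39*y^2/4 + 211*y/4 + 61/2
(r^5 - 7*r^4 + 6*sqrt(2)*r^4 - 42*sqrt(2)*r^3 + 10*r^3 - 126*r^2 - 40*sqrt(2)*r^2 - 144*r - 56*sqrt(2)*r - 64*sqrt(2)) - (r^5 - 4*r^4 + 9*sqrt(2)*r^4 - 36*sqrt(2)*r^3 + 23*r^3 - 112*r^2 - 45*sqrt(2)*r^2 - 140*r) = -3*sqrt(2)*r^4 - 3*r^4 - 13*r^3 - 6*sqrt(2)*r^3 - 14*r^2 + 5*sqrt(2)*r^2 - 56*sqrt(2)*r - 4*r - 64*sqrt(2)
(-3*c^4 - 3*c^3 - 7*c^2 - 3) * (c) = -3*c^5 - 3*c^4 - 7*c^3 - 3*c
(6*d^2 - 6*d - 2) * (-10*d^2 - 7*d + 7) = -60*d^4 + 18*d^3 + 104*d^2 - 28*d - 14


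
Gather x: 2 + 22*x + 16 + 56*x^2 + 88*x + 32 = 56*x^2 + 110*x + 50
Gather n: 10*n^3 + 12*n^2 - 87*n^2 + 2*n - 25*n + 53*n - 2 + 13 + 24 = 10*n^3 - 75*n^2 + 30*n + 35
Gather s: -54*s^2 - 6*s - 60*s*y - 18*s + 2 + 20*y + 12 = -54*s^2 + s*(-60*y - 24) + 20*y + 14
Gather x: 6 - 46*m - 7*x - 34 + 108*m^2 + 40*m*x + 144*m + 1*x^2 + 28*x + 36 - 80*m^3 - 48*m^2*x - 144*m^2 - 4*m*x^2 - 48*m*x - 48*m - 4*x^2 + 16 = -80*m^3 - 36*m^2 + 50*m + x^2*(-4*m - 3) + x*(-48*m^2 - 8*m + 21) + 24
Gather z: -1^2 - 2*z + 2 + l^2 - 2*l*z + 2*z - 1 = l^2 - 2*l*z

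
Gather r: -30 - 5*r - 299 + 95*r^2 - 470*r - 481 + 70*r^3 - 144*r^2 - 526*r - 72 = 70*r^3 - 49*r^2 - 1001*r - 882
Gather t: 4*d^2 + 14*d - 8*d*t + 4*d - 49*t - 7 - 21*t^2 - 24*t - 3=4*d^2 + 18*d - 21*t^2 + t*(-8*d - 73) - 10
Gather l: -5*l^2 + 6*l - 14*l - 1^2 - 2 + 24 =-5*l^2 - 8*l + 21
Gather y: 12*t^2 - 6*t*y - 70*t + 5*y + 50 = 12*t^2 - 70*t + y*(5 - 6*t) + 50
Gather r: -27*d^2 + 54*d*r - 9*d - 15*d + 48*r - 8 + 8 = -27*d^2 - 24*d + r*(54*d + 48)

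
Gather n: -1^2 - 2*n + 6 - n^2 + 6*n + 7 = -n^2 + 4*n + 12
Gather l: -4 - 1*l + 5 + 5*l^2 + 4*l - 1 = 5*l^2 + 3*l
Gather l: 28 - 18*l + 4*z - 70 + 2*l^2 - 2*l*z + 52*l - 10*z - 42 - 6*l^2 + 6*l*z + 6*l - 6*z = -4*l^2 + l*(4*z + 40) - 12*z - 84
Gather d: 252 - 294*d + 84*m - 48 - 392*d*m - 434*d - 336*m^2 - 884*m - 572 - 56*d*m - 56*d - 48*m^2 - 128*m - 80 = d*(-448*m - 784) - 384*m^2 - 928*m - 448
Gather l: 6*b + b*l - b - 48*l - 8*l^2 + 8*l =5*b - 8*l^2 + l*(b - 40)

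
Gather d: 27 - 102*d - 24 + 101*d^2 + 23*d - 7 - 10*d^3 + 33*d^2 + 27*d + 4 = -10*d^3 + 134*d^2 - 52*d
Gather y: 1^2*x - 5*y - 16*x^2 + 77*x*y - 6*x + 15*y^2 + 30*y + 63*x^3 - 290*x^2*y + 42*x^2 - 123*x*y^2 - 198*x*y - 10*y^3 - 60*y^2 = 63*x^3 + 26*x^2 - 5*x - 10*y^3 + y^2*(-123*x - 45) + y*(-290*x^2 - 121*x + 25)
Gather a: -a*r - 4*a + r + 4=a*(-r - 4) + r + 4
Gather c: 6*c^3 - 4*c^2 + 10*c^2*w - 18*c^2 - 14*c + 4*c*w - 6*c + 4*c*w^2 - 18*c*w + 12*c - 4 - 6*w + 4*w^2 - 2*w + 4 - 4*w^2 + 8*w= 6*c^3 + c^2*(10*w - 22) + c*(4*w^2 - 14*w - 8)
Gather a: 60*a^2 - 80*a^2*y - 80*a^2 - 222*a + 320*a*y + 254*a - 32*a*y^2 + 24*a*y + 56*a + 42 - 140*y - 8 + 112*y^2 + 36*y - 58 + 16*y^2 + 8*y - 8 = a^2*(-80*y - 20) + a*(-32*y^2 + 344*y + 88) + 128*y^2 - 96*y - 32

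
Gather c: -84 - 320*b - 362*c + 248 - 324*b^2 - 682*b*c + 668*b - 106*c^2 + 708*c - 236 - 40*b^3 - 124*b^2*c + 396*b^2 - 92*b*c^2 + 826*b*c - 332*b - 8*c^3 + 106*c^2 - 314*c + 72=-40*b^3 + 72*b^2 - 92*b*c^2 + 16*b - 8*c^3 + c*(-124*b^2 + 144*b + 32)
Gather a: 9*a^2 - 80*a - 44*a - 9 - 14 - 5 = 9*a^2 - 124*a - 28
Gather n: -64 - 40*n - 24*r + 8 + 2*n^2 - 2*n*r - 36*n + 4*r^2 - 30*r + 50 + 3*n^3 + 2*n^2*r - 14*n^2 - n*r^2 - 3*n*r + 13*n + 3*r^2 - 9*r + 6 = 3*n^3 + n^2*(2*r - 12) + n*(-r^2 - 5*r - 63) + 7*r^2 - 63*r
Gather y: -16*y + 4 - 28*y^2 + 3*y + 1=-28*y^2 - 13*y + 5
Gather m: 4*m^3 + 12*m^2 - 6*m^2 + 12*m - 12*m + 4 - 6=4*m^3 + 6*m^2 - 2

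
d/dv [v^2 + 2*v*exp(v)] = 2*v*exp(v) + 2*v + 2*exp(v)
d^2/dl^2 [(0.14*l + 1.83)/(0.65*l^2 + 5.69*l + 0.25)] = ((0.14*l + 1.83)*(1.3*l + 5.69)*(2.6*l + 11.38) - (0.546*l + 3.9722)*(0.65*l^2 + 5.69*l + 0.25))/(0.65*l^2 + 5.69*l + 0.25)^3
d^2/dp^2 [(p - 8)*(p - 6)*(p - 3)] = 6*p - 34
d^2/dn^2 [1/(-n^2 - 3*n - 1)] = 2*(n^2 + 3*n - (2*n + 3)^2 + 1)/(n^2 + 3*n + 1)^3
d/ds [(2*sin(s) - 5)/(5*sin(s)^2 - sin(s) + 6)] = (-10*sin(s)^2 + 50*sin(s) + 7)*cos(s)/(5*sin(s)^2 - sin(s) + 6)^2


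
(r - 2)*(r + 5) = r^2 + 3*r - 10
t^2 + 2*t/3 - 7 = (t - 7/3)*(t + 3)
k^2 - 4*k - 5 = (k - 5)*(k + 1)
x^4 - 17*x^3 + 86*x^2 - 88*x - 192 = (x - 8)*(x - 6)*(x - 4)*(x + 1)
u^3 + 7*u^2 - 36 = (u - 2)*(u + 3)*(u + 6)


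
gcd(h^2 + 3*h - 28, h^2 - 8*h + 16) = h - 4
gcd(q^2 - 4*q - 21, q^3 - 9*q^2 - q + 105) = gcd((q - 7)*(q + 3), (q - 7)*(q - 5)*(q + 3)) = q^2 - 4*q - 21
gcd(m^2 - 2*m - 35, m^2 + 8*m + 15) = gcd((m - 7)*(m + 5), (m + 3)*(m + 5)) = m + 5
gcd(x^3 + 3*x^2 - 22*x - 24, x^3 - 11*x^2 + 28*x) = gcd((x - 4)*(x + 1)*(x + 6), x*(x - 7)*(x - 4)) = x - 4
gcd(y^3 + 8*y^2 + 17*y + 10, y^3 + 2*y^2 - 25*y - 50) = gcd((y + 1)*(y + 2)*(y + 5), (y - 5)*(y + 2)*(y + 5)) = y^2 + 7*y + 10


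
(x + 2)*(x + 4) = x^2 + 6*x + 8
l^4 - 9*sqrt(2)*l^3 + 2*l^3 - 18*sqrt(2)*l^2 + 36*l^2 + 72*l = l*(l + 2)*(l - 6*sqrt(2))*(l - 3*sqrt(2))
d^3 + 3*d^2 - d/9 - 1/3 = (d - 1/3)*(d + 1/3)*(d + 3)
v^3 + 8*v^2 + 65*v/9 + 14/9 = (v + 1/3)*(v + 2/3)*(v + 7)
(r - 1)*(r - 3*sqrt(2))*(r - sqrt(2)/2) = r^3 - 7*sqrt(2)*r^2/2 - r^2 + 3*r + 7*sqrt(2)*r/2 - 3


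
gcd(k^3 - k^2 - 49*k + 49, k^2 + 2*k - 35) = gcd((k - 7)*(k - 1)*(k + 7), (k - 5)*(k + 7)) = k + 7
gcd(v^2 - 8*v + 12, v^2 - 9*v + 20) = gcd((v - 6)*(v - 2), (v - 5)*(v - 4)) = 1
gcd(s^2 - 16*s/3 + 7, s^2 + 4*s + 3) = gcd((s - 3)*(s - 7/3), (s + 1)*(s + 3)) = 1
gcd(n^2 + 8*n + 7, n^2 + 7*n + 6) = n + 1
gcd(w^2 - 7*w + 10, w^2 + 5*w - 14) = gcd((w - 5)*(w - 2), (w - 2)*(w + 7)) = w - 2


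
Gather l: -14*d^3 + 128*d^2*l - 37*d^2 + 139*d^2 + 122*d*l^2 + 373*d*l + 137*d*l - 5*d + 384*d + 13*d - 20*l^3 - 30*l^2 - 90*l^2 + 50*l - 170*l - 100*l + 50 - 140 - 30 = -14*d^3 + 102*d^2 + 392*d - 20*l^3 + l^2*(122*d - 120) + l*(128*d^2 + 510*d - 220) - 120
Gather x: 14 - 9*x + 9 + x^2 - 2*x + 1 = x^2 - 11*x + 24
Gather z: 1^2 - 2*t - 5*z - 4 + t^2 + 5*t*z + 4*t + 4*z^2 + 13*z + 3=t^2 + 2*t + 4*z^2 + z*(5*t + 8)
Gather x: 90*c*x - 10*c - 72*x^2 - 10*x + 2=-10*c - 72*x^2 + x*(90*c - 10) + 2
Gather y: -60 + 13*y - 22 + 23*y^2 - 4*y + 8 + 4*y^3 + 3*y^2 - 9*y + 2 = 4*y^3 + 26*y^2 - 72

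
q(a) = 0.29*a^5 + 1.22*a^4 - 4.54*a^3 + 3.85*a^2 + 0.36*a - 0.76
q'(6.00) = 2489.52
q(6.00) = 2995.52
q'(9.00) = 12037.41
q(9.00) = 22133.30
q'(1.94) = 20.21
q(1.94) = 6.53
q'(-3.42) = -182.12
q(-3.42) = 255.87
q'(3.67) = 349.44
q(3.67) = 242.40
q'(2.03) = 25.31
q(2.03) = 8.57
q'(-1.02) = -25.27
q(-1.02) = 8.70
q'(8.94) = 11729.77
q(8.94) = 21420.31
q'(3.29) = 221.94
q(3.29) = 135.14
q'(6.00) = 2489.52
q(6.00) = 2995.52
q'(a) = 1.45*a^4 + 4.88*a^3 - 13.62*a^2 + 7.7*a + 0.36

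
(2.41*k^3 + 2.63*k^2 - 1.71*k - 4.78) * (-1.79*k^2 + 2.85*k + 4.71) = -4.3139*k^5 + 2.1608*k^4 + 21.9075*k^3 + 16.07*k^2 - 21.6771*k - 22.5138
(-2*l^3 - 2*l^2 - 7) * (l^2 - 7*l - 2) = -2*l^5 + 12*l^4 + 18*l^3 - 3*l^2 + 49*l + 14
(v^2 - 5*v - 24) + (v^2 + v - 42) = 2*v^2 - 4*v - 66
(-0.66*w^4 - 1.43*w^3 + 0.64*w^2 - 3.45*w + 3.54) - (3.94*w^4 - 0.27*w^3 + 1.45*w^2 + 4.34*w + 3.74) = -4.6*w^4 - 1.16*w^3 - 0.81*w^2 - 7.79*w - 0.2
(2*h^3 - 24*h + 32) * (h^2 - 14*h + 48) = 2*h^5 - 28*h^4 + 72*h^3 + 368*h^2 - 1600*h + 1536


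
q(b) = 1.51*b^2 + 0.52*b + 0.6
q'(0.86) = 3.12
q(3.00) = 15.75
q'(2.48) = 8.01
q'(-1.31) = -3.44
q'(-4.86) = -14.16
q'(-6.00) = -17.60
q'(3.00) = 9.58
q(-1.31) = 2.51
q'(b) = 3.02*b + 0.52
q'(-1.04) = -2.62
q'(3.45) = 10.94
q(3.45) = 20.37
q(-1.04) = 1.69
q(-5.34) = 40.88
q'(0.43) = 1.82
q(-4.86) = 33.74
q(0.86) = 2.16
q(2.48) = 11.18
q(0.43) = 1.10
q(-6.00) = 51.84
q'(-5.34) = -15.61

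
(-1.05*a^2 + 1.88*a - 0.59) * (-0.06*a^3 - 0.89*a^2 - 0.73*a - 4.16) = 0.063*a^5 + 0.8217*a^4 - 0.8713*a^3 + 3.5207*a^2 - 7.3901*a + 2.4544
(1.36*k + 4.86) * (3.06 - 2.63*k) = -3.5768*k^2 - 8.6202*k + 14.8716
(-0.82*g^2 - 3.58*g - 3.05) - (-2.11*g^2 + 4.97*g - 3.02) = 1.29*g^2 - 8.55*g - 0.0299999999999998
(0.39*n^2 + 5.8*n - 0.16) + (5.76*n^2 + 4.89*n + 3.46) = 6.15*n^2 + 10.69*n + 3.3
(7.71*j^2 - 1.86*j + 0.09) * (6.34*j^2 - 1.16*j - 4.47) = 48.8814*j^4 - 20.736*j^3 - 31.7355*j^2 + 8.2098*j - 0.4023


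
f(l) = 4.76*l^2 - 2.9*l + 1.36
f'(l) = 9.52*l - 2.9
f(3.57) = 51.67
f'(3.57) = 31.09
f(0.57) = 1.25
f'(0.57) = 2.53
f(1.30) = 5.63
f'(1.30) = 9.48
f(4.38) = 79.98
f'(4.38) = 38.80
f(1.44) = 7.05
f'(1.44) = 10.81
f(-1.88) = 23.64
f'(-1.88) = -20.80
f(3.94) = 63.83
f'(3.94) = 34.61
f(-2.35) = 34.46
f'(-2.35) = -25.27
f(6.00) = 155.32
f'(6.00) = 54.22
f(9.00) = 360.82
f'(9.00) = 82.78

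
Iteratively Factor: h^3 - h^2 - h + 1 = (h - 1)*(h^2 - 1) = (h - 1)*(h + 1)*(h - 1)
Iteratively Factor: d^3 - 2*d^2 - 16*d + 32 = (d - 2)*(d^2 - 16) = (d - 2)*(d + 4)*(d - 4)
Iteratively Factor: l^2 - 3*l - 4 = (l - 4)*(l + 1)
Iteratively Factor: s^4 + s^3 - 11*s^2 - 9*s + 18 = (s + 2)*(s^3 - s^2 - 9*s + 9) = (s - 3)*(s + 2)*(s^2 + 2*s - 3) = (s - 3)*(s - 1)*(s + 2)*(s + 3)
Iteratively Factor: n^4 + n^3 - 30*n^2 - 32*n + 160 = (n - 2)*(n^3 + 3*n^2 - 24*n - 80) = (n - 5)*(n - 2)*(n^2 + 8*n + 16) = (n - 5)*(n - 2)*(n + 4)*(n + 4)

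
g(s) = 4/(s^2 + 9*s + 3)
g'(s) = 4*(-2*s - 9)/(s^2 + 9*s + 3)^2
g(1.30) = 0.24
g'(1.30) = -0.17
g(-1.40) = -0.52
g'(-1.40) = -0.42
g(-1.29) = -0.58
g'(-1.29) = -0.53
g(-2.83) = -0.28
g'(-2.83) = -0.06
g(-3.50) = -0.25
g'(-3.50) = -0.03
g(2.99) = 0.10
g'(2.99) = -0.04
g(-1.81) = -0.40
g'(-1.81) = -0.21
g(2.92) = 0.11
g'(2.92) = -0.04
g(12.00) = 0.02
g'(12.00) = 0.00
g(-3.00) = -0.27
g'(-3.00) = -0.05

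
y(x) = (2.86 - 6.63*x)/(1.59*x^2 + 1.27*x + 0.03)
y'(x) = (2.86 - 6.63*x)*(-3.18*x - 1.27)/(1.59*x^2 + 1.27*x + 0.03)^2 - 6.63/(1.59*x^2 + 1.27*x + 0.03) = (10.5417*x^2 - 9.0948*x - 3.8311)/(2.5281*x^4 + 4.0386*x^3 + 1.7083*x^2 + 0.0762*x + 0.0009)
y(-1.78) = 5.22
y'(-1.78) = 5.81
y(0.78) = -1.16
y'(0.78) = -1.14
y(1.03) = -1.31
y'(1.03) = -0.22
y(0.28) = 1.97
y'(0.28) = -21.32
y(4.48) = -0.71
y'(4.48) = 0.12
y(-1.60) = 6.51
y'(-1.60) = 8.81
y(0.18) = 5.37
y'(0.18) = -53.31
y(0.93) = -1.28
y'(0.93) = -0.47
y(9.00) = -0.41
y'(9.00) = 0.04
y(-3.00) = 2.16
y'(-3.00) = 1.07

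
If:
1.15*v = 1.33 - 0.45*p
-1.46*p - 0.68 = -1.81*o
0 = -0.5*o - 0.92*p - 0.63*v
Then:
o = -0.31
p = -0.85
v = 1.49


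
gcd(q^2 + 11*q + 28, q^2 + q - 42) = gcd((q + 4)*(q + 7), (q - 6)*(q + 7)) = q + 7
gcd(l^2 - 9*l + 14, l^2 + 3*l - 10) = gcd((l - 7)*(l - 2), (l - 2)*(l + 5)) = l - 2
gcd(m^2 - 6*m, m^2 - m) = m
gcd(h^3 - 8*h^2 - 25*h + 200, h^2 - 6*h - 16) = h - 8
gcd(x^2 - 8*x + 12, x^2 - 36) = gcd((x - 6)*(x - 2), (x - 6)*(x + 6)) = x - 6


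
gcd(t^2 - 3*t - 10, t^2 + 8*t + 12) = t + 2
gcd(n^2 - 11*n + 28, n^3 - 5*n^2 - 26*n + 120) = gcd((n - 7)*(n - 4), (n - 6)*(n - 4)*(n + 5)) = n - 4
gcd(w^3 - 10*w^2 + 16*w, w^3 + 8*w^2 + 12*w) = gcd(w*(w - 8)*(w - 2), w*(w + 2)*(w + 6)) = w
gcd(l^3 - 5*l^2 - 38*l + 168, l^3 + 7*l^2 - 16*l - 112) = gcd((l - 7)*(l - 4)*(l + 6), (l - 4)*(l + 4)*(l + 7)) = l - 4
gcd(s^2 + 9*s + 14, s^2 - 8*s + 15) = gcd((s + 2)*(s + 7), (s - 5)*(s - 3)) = 1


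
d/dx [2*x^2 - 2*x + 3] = 4*x - 2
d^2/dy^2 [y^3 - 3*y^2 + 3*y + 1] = 6*y - 6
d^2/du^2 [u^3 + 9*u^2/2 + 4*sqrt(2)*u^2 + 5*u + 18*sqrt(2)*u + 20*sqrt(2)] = 6*u + 9 + 8*sqrt(2)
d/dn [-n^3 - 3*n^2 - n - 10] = -3*n^2 - 6*n - 1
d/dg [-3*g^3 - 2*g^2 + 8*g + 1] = -9*g^2 - 4*g + 8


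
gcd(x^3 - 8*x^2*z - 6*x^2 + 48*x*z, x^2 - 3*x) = x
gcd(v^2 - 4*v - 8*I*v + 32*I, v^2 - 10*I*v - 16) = v - 8*I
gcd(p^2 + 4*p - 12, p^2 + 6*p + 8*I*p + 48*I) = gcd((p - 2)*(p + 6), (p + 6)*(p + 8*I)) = p + 6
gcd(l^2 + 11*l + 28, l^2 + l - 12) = l + 4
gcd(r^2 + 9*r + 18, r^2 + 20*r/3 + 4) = r + 6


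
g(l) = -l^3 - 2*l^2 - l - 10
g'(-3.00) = -16.00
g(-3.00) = 2.00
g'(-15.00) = -616.00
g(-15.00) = 2930.00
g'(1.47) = -13.36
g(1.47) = -18.97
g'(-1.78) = -3.39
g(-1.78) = -8.92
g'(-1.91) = -4.30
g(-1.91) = -8.42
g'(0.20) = -1.92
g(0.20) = -10.29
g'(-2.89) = -14.50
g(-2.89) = 0.32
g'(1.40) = -12.48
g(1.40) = -18.06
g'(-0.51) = 0.26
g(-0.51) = -9.88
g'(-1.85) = -3.87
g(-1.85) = -8.66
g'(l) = -3*l^2 - 4*l - 1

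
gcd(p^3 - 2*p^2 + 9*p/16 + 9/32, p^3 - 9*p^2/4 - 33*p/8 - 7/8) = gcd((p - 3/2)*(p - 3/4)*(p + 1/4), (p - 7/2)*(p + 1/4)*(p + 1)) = p + 1/4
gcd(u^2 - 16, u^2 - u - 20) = u + 4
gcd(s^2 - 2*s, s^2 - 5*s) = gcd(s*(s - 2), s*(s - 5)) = s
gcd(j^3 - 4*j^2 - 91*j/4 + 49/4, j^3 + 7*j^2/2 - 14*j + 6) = j - 1/2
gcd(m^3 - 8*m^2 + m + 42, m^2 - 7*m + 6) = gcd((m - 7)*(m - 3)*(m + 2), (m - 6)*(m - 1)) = 1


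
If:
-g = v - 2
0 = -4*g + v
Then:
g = 2/5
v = 8/5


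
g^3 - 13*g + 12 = (g - 3)*(g - 1)*(g + 4)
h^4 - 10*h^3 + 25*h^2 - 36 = (h - 6)*(h - 3)*(h - 2)*(h + 1)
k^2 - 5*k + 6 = (k - 3)*(k - 2)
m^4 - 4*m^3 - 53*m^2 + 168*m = m*(m - 8)*(m - 3)*(m + 7)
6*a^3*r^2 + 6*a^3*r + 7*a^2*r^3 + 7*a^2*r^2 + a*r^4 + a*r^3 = r*(a + r)*(6*a + r)*(a*r + a)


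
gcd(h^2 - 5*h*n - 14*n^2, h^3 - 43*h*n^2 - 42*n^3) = h - 7*n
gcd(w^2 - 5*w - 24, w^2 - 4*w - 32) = w - 8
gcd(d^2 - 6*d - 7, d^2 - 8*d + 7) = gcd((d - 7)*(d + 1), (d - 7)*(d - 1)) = d - 7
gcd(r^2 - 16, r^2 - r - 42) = 1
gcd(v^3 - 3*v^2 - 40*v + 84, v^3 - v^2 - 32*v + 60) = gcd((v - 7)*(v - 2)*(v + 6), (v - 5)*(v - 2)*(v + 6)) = v^2 + 4*v - 12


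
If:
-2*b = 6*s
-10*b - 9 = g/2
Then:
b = -3*s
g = 60*s - 18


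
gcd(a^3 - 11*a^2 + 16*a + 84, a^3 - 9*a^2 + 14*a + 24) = a - 6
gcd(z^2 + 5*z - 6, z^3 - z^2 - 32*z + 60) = z + 6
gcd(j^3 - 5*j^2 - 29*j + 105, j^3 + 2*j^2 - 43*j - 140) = j^2 - 2*j - 35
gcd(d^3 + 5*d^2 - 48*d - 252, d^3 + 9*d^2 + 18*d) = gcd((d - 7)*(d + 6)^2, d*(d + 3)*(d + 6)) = d + 6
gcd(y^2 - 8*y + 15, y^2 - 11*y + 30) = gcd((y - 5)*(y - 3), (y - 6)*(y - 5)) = y - 5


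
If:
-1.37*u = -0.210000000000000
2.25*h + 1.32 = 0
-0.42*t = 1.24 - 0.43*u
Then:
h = -0.59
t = -2.80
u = 0.15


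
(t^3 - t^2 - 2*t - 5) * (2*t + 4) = 2*t^4 + 2*t^3 - 8*t^2 - 18*t - 20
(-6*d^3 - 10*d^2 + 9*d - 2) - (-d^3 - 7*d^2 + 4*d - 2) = -5*d^3 - 3*d^2 + 5*d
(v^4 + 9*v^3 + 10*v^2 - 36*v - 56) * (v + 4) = v^5 + 13*v^4 + 46*v^3 + 4*v^2 - 200*v - 224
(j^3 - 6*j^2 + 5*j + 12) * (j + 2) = j^4 - 4*j^3 - 7*j^2 + 22*j + 24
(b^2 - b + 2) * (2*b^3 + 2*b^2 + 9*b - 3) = 2*b^5 + 11*b^3 - 8*b^2 + 21*b - 6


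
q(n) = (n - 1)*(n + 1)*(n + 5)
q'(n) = (n - 1)*(n + 1) + (n - 1)*(n + 5) + (n + 1)*(n + 5) = 3*n^2 + 10*n - 1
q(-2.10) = 9.89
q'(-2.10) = -8.77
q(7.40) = 666.62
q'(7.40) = 237.28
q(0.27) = -4.89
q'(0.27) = 1.92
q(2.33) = 32.46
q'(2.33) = 38.59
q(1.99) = 20.69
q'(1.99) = 30.78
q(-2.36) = 12.06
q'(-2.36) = -7.89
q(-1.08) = 0.65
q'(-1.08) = -8.30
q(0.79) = -2.18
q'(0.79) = 8.77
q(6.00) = 385.00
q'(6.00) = 167.00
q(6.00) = 385.00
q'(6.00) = 167.00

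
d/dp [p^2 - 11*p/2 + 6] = 2*p - 11/2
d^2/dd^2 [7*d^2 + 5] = 14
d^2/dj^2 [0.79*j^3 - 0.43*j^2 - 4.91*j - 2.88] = 4.74*j - 0.86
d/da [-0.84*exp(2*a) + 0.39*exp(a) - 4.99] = (0.39 - 1.68*exp(a))*exp(a)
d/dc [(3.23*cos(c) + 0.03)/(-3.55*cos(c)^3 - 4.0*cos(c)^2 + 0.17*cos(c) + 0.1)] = -(22.933*cos(c)^3 + 13.2395*cos(c)^2 + 0.239999999999998*cos(c) + 0.317900000000002)*sin(c)/(3.55*cos(c)^3 + 4.0*cos(c)^2 - 0.17*cos(c) - 0.1)^2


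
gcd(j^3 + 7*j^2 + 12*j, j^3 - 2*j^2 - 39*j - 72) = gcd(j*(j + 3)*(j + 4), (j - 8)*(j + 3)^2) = j + 3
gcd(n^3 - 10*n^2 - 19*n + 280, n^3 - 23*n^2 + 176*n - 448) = n^2 - 15*n + 56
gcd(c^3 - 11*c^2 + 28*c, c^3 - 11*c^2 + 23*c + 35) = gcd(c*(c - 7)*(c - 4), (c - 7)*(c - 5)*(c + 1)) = c - 7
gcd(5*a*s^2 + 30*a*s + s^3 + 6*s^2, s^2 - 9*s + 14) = 1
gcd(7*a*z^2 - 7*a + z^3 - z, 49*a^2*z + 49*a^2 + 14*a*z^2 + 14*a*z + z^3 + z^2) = 7*a*z + 7*a + z^2 + z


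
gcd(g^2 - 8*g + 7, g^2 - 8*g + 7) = g^2 - 8*g + 7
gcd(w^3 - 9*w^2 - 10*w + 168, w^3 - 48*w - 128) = w + 4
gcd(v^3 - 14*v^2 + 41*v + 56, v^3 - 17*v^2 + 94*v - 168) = v - 7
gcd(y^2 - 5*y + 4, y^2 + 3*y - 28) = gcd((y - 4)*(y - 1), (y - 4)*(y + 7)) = y - 4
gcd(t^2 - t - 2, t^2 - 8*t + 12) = t - 2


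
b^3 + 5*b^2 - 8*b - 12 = (b - 2)*(b + 1)*(b + 6)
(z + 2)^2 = z^2 + 4*z + 4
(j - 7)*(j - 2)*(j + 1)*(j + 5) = j^4 - 3*j^3 - 35*j^2 + 39*j + 70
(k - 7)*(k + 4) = k^2 - 3*k - 28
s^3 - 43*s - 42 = (s - 7)*(s + 1)*(s + 6)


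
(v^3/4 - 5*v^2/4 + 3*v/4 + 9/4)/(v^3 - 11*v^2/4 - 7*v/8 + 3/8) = 2*(v^2 - 2*v - 3)/(8*v^2 + 2*v - 1)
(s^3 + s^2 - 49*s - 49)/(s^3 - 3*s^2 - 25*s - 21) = (s + 7)/(s + 3)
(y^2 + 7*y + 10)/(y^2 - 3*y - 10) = (y + 5)/(y - 5)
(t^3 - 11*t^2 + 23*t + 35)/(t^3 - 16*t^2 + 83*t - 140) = (t + 1)/(t - 4)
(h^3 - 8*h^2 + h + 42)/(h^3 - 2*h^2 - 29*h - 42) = (h - 3)/(h + 3)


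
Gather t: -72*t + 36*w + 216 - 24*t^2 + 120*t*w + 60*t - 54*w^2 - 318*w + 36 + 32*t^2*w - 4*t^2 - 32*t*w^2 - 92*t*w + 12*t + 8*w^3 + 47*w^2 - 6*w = t^2*(32*w - 28) + t*(-32*w^2 + 28*w) + 8*w^3 - 7*w^2 - 288*w + 252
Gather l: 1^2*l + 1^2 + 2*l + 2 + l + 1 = 4*l + 4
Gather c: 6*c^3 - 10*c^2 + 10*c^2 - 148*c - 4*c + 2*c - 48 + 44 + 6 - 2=6*c^3 - 150*c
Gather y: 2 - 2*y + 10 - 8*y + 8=20 - 10*y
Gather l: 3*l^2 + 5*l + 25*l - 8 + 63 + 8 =3*l^2 + 30*l + 63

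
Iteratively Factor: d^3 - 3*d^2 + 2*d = (d)*(d^2 - 3*d + 2) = d*(d - 1)*(d - 2)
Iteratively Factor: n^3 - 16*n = (n)*(n^2 - 16) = n*(n + 4)*(n - 4)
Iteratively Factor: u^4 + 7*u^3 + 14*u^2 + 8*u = (u)*(u^3 + 7*u^2 + 14*u + 8) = u*(u + 1)*(u^2 + 6*u + 8) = u*(u + 1)*(u + 2)*(u + 4)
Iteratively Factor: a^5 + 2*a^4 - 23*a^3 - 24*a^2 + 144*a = (a)*(a^4 + 2*a^3 - 23*a^2 - 24*a + 144) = a*(a - 3)*(a^3 + 5*a^2 - 8*a - 48) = a*(a - 3)^2*(a^2 + 8*a + 16) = a*(a - 3)^2*(a + 4)*(a + 4)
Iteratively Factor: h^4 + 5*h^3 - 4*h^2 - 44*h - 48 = (h + 4)*(h^3 + h^2 - 8*h - 12) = (h + 2)*(h + 4)*(h^2 - h - 6) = (h - 3)*(h + 2)*(h + 4)*(h + 2)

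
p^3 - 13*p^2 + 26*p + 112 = (p - 8)*(p - 7)*(p + 2)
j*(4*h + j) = 4*h*j + j^2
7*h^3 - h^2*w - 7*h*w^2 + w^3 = (-7*h + w)*(-h + w)*(h + w)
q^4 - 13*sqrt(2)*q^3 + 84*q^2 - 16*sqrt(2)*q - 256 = (q - 8*sqrt(2))*(q - 4*sqrt(2))*(q - 2*sqrt(2))*(q + sqrt(2))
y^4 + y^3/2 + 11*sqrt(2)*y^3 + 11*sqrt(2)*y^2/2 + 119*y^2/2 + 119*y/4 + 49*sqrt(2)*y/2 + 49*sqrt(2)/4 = (y + 1/2)*(y + sqrt(2)/2)*(y + 7*sqrt(2)/2)*(y + 7*sqrt(2))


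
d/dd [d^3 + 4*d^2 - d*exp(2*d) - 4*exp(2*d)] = 3*d^2 - 2*d*exp(2*d) + 8*d - 9*exp(2*d)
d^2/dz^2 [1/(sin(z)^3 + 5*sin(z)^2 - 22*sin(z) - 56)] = (-9*sin(z)^6 - 55*sin(z)^5 - 44*sin(z)^4 - 94*sin(z)^3 - 1586*sin(z)^2 + 908*sin(z) + 1528)/(sin(z)^3 + 5*sin(z)^2 - 22*sin(z) - 56)^3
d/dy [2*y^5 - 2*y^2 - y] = 10*y^4 - 4*y - 1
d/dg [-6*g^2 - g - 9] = -12*g - 1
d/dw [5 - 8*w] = -8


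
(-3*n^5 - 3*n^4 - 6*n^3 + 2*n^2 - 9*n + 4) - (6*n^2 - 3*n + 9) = -3*n^5 - 3*n^4 - 6*n^3 - 4*n^2 - 6*n - 5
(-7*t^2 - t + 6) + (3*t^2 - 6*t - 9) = -4*t^2 - 7*t - 3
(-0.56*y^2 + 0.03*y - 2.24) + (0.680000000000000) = -0.56*y^2 + 0.03*y - 1.56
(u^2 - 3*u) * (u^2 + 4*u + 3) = u^4 + u^3 - 9*u^2 - 9*u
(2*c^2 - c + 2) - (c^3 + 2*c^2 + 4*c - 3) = -c^3 - 5*c + 5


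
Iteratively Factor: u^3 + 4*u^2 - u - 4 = (u - 1)*(u^2 + 5*u + 4) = (u - 1)*(u + 1)*(u + 4)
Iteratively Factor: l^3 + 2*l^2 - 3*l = (l)*(l^2 + 2*l - 3) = l*(l + 3)*(l - 1)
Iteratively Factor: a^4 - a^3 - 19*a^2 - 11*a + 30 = (a - 1)*(a^3 - 19*a - 30) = (a - 5)*(a - 1)*(a^2 + 5*a + 6) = (a - 5)*(a - 1)*(a + 2)*(a + 3)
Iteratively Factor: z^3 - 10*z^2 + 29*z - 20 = (z - 5)*(z^2 - 5*z + 4) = (z - 5)*(z - 4)*(z - 1)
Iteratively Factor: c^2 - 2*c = (c)*(c - 2)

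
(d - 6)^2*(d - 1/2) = d^3 - 25*d^2/2 + 42*d - 18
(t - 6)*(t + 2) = t^2 - 4*t - 12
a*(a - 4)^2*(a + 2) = a^4 - 6*a^3 + 32*a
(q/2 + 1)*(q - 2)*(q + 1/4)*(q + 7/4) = q^4/2 + q^3 - 57*q^2/32 - 4*q - 7/8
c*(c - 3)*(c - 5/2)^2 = c^4 - 8*c^3 + 85*c^2/4 - 75*c/4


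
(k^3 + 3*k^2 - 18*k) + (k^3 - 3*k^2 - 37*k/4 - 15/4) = 2*k^3 - 109*k/4 - 15/4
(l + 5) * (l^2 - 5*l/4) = l^3 + 15*l^2/4 - 25*l/4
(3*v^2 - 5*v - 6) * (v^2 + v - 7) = 3*v^4 - 2*v^3 - 32*v^2 + 29*v + 42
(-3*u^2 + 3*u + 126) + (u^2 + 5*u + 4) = -2*u^2 + 8*u + 130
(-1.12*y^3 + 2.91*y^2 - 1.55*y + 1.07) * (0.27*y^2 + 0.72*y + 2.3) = -0.3024*y^5 - 0.0206999999999999*y^4 - 0.8993*y^3 + 5.8659*y^2 - 2.7946*y + 2.461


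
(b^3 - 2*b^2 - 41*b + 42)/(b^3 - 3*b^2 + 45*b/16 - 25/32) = 32*(b^3 - 2*b^2 - 41*b + 42)/(32*b^3 - 96*b^2 + 90*b - 25)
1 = 1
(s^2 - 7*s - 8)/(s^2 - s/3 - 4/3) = 3*(s - 8)/(3*s - 4)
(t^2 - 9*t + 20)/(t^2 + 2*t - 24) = (t - 5)/(t + 6)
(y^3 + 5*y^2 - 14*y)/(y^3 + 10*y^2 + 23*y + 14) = y*(y - 2)/(y^2 + 3*y + 2)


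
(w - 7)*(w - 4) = w^2 - 11*w + 28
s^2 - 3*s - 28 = (s - 7)*(s + 4)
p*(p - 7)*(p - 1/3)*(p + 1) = p^4 - 19*p^3/3 - 5*p^2 + 7*p/3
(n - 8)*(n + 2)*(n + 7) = n^3 + n^2 - 58*n - 112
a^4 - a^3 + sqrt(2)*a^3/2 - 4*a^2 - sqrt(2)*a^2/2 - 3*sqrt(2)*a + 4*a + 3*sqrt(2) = (a - 1)*(a - 3*sqrt(2)/2)*(a + sqrt(2))^2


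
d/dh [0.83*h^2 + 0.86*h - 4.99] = 1.66*h + 0.86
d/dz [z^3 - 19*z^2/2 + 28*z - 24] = 3*z^2 - 19*z + 28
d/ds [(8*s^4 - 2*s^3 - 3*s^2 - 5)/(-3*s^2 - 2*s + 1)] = 2*(-24*s^5 - 21*s^4 + 20*s^3 - 18*s - 5)/(9*s^4 + 12*s^3 - 2*s^2 - 4*s + 1)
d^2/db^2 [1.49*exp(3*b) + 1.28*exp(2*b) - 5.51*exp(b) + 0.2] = (13.41*exp(2*b) + 5.12*exp(b) - 5.51)*exp(b)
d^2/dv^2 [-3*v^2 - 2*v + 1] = -6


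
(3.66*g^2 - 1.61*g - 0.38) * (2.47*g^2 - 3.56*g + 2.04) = 9.0402*g^4 - 17.0063*g^3 + 12.2594*g^2 - 1.9316*g - 0.7752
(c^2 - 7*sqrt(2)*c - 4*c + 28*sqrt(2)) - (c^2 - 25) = -7*sqrt(2)*c - 4*c + 25 + 28*sqrt(2)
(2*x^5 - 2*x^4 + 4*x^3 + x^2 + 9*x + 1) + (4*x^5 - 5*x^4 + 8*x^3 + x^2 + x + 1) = 6*x^5 - 7*x^4 + 12*x^3 + 2*x^2 + 10*x + 2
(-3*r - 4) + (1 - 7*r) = -10*r - 3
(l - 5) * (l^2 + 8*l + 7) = l^3 + 3*l^2 - 33*l - 35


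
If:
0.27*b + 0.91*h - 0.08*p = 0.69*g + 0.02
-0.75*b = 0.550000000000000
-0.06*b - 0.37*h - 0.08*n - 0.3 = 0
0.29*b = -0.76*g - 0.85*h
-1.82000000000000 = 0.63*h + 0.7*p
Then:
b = -0.73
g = 0.15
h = 0.12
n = -3.74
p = -2.70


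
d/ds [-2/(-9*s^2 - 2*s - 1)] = 4*(-9*s - 1)/(9*s^2 + 2*s + 1)^2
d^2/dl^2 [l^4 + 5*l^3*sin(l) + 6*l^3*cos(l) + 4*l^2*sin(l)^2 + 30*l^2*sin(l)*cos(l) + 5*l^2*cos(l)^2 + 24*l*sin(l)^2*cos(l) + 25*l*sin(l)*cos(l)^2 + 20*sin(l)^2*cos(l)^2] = -5*l^3*sin(l) - 6*l^3*cos(l) - 36*l^2*sin(l) - 60*l^2*sin(2*l) + 30*l^2*cos(l) - 2*l^2*cos(2*l) + 12*l^2 + 95*l*sin(l)/4 - 4*l*sin(2*l) - 225*l*sin(3*l)/4 + 30*l*cos(l) + 120*l*cos(2*l) + 54*l*cos(3*l) - 12*sin(l) + 30*sin(2*l) + 36*sin(3*l) + 25*cos(l)/2 + 80*cos(2*l)^2 + cos(2*l) + 75*cos(3*l)/2 - 31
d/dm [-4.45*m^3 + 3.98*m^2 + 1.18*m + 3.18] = -13.35*m^2 + 7.96*m + 1.18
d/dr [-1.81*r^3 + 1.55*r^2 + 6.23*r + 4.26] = -5.43*r^2 + 3.1*r + 6.23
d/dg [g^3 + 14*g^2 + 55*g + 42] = 3*g^2 + 28*g + 55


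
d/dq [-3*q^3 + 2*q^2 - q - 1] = -9*q^2 + 4*q - 1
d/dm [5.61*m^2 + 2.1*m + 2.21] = 11.22*m + 2.1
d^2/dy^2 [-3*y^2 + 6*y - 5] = -6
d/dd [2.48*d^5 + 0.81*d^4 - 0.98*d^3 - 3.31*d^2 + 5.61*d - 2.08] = 12.4*d^4 + 3.24*d^3 - 2.94*d^2 - 6.62*d + 5.61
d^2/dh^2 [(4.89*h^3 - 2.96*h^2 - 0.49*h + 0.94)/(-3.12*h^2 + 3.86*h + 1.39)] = (1.13686837721616e-13*h^4 - 107.296536*h^3 - 135.301284*h^2 + 23.986026*h - 29.984492)/(30.371328*h^6 - 112.724352*h^5 + 98.867808*h^4 + 42.927832*h^3 - 44.046876*h^2 - 22.373718*h - 2.685619)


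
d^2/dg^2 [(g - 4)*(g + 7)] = 2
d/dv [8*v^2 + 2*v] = 16*v + 2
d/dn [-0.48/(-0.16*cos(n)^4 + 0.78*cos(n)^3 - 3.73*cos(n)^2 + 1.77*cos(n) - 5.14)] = (0.3072*cos(n)^3 - 1.1232*cos(n)^2 + 3.5808*cos(n) - 0.8496)*sin(n)/(0.16*cos(n)^4 - 0.78*cos(n)^3 + 3.73*cos(n)^2 - 1.77*cos(n) + 5.14)^2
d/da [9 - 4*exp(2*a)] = -8*exp(2*a)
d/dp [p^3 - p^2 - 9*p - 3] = 3*p^2 - 2*p - 9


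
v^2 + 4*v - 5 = (v - 1)*(v + 5)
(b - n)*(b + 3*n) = b^2 + 2*b*n - 3*n^2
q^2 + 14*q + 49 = (q + 7)^2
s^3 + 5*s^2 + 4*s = s*(s + 1)*(s + 4)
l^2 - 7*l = l*(l - 7)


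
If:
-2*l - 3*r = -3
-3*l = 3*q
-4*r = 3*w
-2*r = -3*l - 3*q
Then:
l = 3/2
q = -3/2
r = 0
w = 0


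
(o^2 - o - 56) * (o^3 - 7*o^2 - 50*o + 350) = o^5 - 8*o^4 - 99*o^3 + 792*o^2 + 2450*o - 19600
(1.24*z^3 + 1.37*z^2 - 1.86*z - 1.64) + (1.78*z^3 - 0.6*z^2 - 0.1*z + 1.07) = 3.02*z^3 + 0.77*z^2 - 1.96*z - 0.57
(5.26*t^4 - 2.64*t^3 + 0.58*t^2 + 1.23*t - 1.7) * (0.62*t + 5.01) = 3.2612*t^5 + 24.7158*t^4 - 12.8668*t^3 + 3.6684*t^2 + 5.1083*t - 8.517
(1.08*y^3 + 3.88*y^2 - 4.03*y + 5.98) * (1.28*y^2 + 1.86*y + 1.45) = 1.3824*y^5 + 6.9752*y^4 + 3.6244*y^3 + 5.7846*y^2 + 5.2793*y + 8.671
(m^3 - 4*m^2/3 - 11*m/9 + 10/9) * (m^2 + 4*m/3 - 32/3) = m^5 - 41*m^3/3 + 370*m^2/27 + 392*m/27 - 320/27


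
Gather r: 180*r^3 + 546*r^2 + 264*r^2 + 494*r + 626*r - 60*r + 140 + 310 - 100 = 180*r^3 + 810*r^2 + 1060*r + 350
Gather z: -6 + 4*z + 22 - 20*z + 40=56 - 16*z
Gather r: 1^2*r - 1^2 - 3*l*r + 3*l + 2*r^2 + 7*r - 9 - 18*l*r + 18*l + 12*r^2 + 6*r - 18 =21*l + 14*r^2 + r*(14 - 21*l) - 28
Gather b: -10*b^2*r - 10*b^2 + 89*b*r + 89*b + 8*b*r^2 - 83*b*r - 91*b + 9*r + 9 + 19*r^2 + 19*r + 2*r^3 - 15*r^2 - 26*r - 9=b^2*(-10*r - 10) + b*(8*r^2 + 6*r - 2) + 2*r^3 + 4*r^2 + 2*r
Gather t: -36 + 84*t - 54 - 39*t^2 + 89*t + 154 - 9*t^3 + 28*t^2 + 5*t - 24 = -9*t^3 - 11*t^2 + 178*t + 40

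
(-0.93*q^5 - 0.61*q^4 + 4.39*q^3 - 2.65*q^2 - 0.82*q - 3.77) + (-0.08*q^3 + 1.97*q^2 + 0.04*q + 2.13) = -0.93*q^5 - 0.61*q^4 + 4.31*q^3 - 0.68*q^2 - 0.78*q - 1.64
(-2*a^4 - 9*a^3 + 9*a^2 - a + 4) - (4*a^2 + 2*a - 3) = -2*a^4 - 9*a^3 + 5*a^2 - 3*a + 7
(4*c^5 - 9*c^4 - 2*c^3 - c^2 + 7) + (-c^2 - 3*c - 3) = 4*c^5 - 9*c^4 - 2*c^3 - 2*c^2 - 3*c + 4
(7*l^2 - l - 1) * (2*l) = 14*l^3 - 2*l^2 - 2*l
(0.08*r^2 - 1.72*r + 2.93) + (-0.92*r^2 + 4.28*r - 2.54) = -0.84*r^2 + 2.56*r + 0.39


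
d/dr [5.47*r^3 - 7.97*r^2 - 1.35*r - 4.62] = 16.41*r^2 - 15.94*r - 1.35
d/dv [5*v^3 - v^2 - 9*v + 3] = 15*v^2 - 2*v - 9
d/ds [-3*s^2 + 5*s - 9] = 5 - 6*s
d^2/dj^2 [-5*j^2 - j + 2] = -10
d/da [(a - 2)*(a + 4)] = 2*a + 2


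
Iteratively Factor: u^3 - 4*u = (u)*(u^2 - 4) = u*(u - 2)*(u + 2)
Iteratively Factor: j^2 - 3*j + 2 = (j - 1)*(j - 2)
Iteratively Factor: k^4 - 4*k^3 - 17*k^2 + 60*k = (k + 4)*(k^3 - 8*k^2 + 15*k) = k*(k + 4)*(k^2 - 8*k + 15) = k*(k - 5)*(k + 4)*(k - 3)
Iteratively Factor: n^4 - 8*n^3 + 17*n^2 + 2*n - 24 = (n + 1)*(n^3 - 9*n^2 + 26*n - 24) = (n - 3)*(n + 1)*(n^2 - 6*n + 8) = (n - 4)*(n - 3)*(n + 1)*(n - 2)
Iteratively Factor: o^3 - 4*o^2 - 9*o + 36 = (o - 4)*(o^2 - 9) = (o - 4)*(o - 3)*(o + 3)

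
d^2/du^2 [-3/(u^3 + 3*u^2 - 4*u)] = 6*(3*u*(u + 1)*(u^2 + 3*u - 4) - (3*u^2 + 6*u - 4)^2)/(u^3*(u^2 + 3*u - 4)^3)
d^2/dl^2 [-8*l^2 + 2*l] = -16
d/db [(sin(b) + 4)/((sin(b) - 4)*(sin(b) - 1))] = (-8*sin(b) + cos(b)^2 + 23)*cos(b)/((sin(b) - 4)^2*(sin(b) - 1)^2)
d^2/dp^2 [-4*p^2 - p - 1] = -8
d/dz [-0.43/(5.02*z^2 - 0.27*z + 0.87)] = (4.3172*z - 0.1161)/(5.02*z^2 - 0.27*z + 0.87)^2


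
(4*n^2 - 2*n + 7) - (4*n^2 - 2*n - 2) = 9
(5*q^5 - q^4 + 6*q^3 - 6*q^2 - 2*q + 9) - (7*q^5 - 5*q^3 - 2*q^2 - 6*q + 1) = -2*q^5 - q^4 + 11*q^3 - 4*q^2 + 4*q + 8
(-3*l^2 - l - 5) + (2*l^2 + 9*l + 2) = -l^2 + 8*l - 3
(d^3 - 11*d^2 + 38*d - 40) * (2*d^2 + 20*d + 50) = 2*d^5 - 2*d^4 - 94*d^3 + 130*d^2 + 1100*d - 2000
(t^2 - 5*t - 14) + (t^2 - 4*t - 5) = 2*t^2 - 9*t - 19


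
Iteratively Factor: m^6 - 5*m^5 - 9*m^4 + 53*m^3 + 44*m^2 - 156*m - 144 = (m + 2)*(m^5 - 7*m^4 + 5*m^3 + 43*m^2 - 42*m - 72) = (m - 4)*(m + 2)*(m^4 - 3*m^3 - 7*m^2 + 15*m + 18) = (m - 4)*(m - 3)*(m + 2)*(m^3 - 7*m - 6) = (m - 4)*(m - 3)*(m + 1)*(m + 2)*(m^2 - m - 6) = (m - 4)*(m - 3)^2*(m + 1)*(m + 2)*(m + 2)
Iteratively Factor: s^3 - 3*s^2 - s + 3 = (s - 1)*(s^2 - 2*s - 3) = (s - 3)*(s - 1)*(s + 1)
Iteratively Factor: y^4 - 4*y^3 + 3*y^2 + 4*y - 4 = (y - 1)*(y^3 - 3*y^2 + 4) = (y - 2)*(y - 1)*(y^2 - y - 2) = (y - 2)*(y - 1)*(y + 1)*(y - 2)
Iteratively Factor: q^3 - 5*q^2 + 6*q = (q - 2)*(q^2 - 3*q) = (q - 3)*(q - 2)*(q)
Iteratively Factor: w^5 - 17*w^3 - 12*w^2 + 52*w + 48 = (w + 1)*(w^4 - w^3 - 16*w^2 + 4*w + 48) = (w + 1)*(w + 3)*(w^3 - 4*w^2 - 4*w + 16) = (w - 2)*(w + 1)*(w + 3)*(w^2 - 2*w - 8) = (w - 2)*(w + 1)*(w + 2)*(w + 3)*(w - 4)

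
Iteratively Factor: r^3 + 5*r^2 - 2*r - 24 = (r + 3)*(r^2 + 2*r - 8) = (r - 2)*(r + 3)*(r + 4)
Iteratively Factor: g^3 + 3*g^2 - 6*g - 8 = (g + 1)*(g^2 + 2*g - 8) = (g - 2)*(g + 1)*(g + 4)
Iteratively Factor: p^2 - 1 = (p - 1)*(p + 1)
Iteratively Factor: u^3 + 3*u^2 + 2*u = (u + 1)*(u^2 + 2*u) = (u + 1)*(u + 2)*(u)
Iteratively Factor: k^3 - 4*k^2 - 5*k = (k)*(k^2 - 4*k - 5) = k*(k - 5)*(k + 1)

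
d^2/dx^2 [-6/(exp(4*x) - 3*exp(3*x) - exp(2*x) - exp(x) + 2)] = 6*(2*(-4*exp(3*x) + 9*exp(2*x) + 2*exp(x) + 1)^2*exp(x) + (16*exp(3*x) - 27*exp(2*x) - 4*exp(x) - 1)*(-exp(4*x) + 3*exp(3*x) + exp(2*x) + exp(x) - 2))*exp(x)/(-exp(4*x) + 3*exp(3*x) + exp(2*x) + exp(x) - 2)^3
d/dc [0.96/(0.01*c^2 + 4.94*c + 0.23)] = (-0.0192*c - 4.7424)/(0.01*c^2 + 4.94*c + 0.23)^2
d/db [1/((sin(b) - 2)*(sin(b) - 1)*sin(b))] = (-3*cos(b) + 6/tan(b) - 2*cos(b)/sin(b)^2)/((sin(b) - 2)^2*(sin(b) - 1)^2)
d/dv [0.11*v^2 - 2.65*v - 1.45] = 0.22*v - 2.65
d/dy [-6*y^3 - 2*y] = -18*y^2 - 2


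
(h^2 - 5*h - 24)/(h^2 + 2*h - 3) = (h - 8)/(h - 1)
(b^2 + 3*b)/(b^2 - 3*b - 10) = b*(b + 3)/(b^2 - 3*b - 10)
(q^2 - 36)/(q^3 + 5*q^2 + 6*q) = (q^2 - 36)/(q*(q^2 + 5*q + 6))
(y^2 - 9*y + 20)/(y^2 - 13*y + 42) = (y^2 - 9*y + 20)/(y^2 - 13*y + 42)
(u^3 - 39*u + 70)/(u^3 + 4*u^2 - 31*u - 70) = (u - 2)/(u + 2)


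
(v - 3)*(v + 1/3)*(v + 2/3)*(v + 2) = v^4 - 61*v^2/9 - 56*v/9 - 4/3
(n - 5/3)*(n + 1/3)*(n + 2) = n^3 + 2*n^2/3 - 29*n/9 - 10/9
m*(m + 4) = m^2 + 4*m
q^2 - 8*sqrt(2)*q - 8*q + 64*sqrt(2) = (q - 8)*(q - 8*sqrt(2))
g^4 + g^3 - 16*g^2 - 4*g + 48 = (g - 3)*(g - 2)*(g + 2)*(g + 4)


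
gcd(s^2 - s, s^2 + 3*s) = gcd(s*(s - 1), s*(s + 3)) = s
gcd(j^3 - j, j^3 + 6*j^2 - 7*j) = j^2 - j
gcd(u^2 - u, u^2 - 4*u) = u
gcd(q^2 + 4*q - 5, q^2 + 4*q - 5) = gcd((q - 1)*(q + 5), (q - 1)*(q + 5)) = q^2 + 4*q - 5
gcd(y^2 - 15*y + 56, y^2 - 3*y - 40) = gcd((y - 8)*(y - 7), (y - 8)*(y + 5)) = y - 8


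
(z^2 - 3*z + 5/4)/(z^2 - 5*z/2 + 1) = (z - 5/2)/(z - 2)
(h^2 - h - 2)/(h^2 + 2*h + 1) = (h - 2)/(h + 1)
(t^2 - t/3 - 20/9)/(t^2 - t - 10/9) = (3*t + 4)/(3*t + 2)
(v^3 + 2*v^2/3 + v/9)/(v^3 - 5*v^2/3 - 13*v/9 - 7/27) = 3*v/(3*v - 7)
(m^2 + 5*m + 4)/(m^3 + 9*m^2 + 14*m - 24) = (m + 1)/(m^2 + 5*m - 6)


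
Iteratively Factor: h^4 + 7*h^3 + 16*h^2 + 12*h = (h + 2)*(h^3 + 5*h^2 + 6*h) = (h + 2)^2*(h^2 + 3*h) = h*(h + 2)^2*(h + 3)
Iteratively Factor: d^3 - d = (d + 1)*(d^2 - d) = (d - 1)*(d + 1)*(d)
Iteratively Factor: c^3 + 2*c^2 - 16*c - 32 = (c - 4)*(c^2 + 6*c + 8) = (c - 4)*(c + 2)*(c + 4)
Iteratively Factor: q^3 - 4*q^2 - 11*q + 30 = (q - 2)*(q^2 - 2*q - 15) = (q - 5)*(q - 2)*(q + 3)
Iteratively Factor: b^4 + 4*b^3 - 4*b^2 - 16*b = (b + 2)*(b^3 + 2*b^2 - 8*b) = (b - 2)*(b + 2)*(b^2 + 4*b) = b*(b - 2)*(b + 2)*(b + 4)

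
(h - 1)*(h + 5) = h^2 + 4*h - 5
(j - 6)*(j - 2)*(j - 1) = j^3 - 9*j^2 + 20*j - 12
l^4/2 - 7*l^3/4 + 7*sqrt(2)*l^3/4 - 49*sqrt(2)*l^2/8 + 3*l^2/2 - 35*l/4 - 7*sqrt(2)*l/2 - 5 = (l/2 + sqrt(2)/2)*(l - 4)*(l + 1/2)*(l + 5*sqrt(2)/2)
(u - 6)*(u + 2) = u^2 - 4*u - 12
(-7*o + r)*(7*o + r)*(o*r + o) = -49*o^3*r - 49*o^3 + o*r^3 + o*r^2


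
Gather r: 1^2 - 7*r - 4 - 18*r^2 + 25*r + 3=-18*r^2 + 18*r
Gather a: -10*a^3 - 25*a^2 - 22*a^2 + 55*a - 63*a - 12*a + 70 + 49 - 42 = -10*a^3 - 47*a^2 - 20*a + 77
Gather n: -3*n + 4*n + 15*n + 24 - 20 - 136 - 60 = 16*n - 192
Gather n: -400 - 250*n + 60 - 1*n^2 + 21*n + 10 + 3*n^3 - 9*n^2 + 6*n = 3*n^3 - 10*n^2 - 223*n - 330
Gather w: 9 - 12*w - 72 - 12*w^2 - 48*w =-12*w^2 - 60*w - 63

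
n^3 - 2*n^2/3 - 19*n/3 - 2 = (n - 3)*(n + 1/3)*(n + 2)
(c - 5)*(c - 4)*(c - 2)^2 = c^4 - 13*c^3 + 60*c^2 - 116*c + 80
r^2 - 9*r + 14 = (r - 7)*(r - 2)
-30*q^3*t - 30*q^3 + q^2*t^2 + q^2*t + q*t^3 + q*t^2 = (-5*q + t)*(6*q + t)*(q*t + q)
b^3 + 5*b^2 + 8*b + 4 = (b + 1)*(b + 2)^2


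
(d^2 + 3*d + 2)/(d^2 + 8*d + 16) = (d^2 + 3*d + 2)/(d^2 + 8*d + 16)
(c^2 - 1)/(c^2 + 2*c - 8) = (c^2 - 1)/(c^2 + 2*c - 8)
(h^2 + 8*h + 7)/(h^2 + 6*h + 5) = (h + 7)/(h + 5)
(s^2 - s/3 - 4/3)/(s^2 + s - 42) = (s^2 - s/3 - 4/3)/(s^2 + s - 42)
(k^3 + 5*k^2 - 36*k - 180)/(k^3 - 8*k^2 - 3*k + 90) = (k^2 + 11*k + 30)/(k^2 - 2*k - 15)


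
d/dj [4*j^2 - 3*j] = 8*j - 3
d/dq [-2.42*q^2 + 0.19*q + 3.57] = 0.19 - 4.84*q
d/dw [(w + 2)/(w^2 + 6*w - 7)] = (w^2 + 6*w - 2*(w + 2)*(w + 3) - 7)/(w^2 + 6*w - 7)^2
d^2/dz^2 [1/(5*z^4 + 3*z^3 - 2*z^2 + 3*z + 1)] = 2*((-30*z^2 - 9*z + 2)*(5*z^4 + 3*z^3 - 2*z^2 + 3*z + 1) + (20*z^3 + 9*z^2 - 4*z + 3)^2)/(5*z^4 + 3*z^3 - 2*z^2 + 3*z + 1)^3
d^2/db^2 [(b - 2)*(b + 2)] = 2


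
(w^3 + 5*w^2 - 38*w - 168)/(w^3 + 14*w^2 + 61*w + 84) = (w - 6)/(w + 3)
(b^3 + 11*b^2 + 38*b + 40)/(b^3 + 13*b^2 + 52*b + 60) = (b + 4)/(b + 6)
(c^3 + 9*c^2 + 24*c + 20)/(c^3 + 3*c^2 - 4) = (c + 5)/(c - 1)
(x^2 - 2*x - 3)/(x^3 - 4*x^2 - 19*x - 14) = (x - 3)/(x^2 - 5*x - 14)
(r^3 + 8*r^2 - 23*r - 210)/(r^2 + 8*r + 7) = (r^2 + r - 30)/(r + 1)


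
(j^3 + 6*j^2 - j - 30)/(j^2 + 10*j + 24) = (j^3 + 6*j^2 - j - 30)/(j^2 + 10*j + 24)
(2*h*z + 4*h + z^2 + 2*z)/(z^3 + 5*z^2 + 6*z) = (2*h + z)/(z*(z + 3))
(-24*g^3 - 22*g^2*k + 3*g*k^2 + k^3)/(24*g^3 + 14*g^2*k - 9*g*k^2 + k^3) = (-6*g - k)/(6*g - k)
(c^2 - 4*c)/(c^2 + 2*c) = (c - 4)/(c + 2)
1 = 1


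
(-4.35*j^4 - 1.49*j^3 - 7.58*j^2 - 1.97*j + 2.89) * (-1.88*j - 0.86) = 8.178*j^5 + 6.5422*j^4 + 15.5318*j^3 + 10.2224*j^2 - 3.739*j - 2.4854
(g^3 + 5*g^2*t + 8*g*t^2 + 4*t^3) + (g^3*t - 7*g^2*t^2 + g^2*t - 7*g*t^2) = g^3*t + g^3 - 7*g^2*t^2 + 6*g^2*t + g*t^2 + 4*t^3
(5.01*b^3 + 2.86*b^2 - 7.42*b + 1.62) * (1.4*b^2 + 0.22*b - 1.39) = 7.014*b^5 + 5.1062*b^4 - 16.7227*b^3 - 3.3398*b^2 + 10.6702*b - 2.2518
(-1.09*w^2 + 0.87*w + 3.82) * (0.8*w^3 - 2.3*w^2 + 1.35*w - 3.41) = -0.872*w^5 + 3.203*w^4 - 0.4165*w^3 - 3.8946*w^2 + 2.1903*w - 13.0262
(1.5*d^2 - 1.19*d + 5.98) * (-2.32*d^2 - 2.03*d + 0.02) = -3.48*d^4 - 0.2842*d^3 - 11.4279*d^2 - 12.1632*d + 0.1196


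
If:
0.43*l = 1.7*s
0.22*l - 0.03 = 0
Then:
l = 0.14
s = 0.03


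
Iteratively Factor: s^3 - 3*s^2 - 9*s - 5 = (s + 1)*(s^2 - 4*s - 5) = (s - 5)*(s + 1)*(s + 1)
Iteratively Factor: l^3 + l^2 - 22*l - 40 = (l + 2)*(l^2 - l - 20) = (l + 2)*(l + 4)*(l - 5)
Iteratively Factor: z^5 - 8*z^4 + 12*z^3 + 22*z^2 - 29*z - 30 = (z + 1)*(z^4 - 9*z^3 + 21*z^2 + z - 30) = (z - 5)*(z + 1)*(z^3 - 4*z^2 + z + 6) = (z - 5)*(z - 3)*(z + 1)*(z^2 - z - 2) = (z - 5)*(z - 3)*(z - 2)*(z + 1)*(z + 1)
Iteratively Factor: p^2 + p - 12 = (p + 4)*(p - 3)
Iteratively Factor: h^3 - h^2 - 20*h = (h)*(h^2 - h - 20) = h*(h + 4)*(h - 5)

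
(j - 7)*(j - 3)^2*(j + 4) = j^4 - 9*j^3 - j^2 + 141*j - 252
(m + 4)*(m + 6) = m^2 + 10*m + 24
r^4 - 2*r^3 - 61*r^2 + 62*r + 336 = (r - 8)*(r - 3)*(r + 2)*(r + 7)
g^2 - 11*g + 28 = (g - 7)*(g - 4)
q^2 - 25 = (q - 5)*(q + 5)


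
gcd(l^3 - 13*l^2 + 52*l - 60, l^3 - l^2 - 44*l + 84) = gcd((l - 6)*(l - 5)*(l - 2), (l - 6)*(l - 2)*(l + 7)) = l^2 - 8*l + 12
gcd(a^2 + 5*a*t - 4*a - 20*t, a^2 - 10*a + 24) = a - 4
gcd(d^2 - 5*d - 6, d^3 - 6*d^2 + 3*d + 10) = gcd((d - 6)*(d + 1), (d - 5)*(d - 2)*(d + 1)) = d + 1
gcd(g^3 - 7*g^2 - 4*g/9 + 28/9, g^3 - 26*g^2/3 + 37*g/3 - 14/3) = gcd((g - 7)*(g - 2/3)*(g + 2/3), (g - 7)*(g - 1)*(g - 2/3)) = g^2 - 23*g/3 + 14/3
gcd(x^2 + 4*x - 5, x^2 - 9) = 1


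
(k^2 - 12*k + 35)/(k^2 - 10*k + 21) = (k - 5)/(k - 3)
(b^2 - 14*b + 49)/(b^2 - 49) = (b - 7)/(b + 7)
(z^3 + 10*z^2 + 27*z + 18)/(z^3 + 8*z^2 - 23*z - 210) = (z^2 + 4*z + 3)/(z^2 + 2*z - 35)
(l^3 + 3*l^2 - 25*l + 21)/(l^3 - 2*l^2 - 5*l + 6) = (l + 7)/(l + 2)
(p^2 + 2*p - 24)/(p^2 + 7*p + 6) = (p - 4)/(p + 1)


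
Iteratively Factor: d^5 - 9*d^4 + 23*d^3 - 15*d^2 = (d - 3)*(d^4 - 6*d^3 + 5*d^2) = (d - 5)*(d - 3)*(d^3 - d^2) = (d - 5)*(d - 3)*(d - 1)*(d^2) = d*(d - 5)*(d - 3)*(d - 1)*(d)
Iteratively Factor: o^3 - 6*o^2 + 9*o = (o - 3)*(o^2 - 3*o) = o*(o - 3)*(o - 3)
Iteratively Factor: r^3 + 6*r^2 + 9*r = (r + 3)*(r^2 + 3*r) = (r + 3)^2*(r)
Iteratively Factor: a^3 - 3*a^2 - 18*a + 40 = (a - 5)*(a^2 + 2*a - 8) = (a - 5)*(a + 4)*(a - 2)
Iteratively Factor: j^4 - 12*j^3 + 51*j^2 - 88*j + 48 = (j - 4)*(j^3 - 8*j^2 + 19*j - 12) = (j - 4)*(j - 3)*(j^2 - 5*j + 4) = (j - 4)^2*(j - 3)*(j - 1)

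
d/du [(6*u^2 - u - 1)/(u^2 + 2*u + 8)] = (13*u^2 + 98*u - 6)/(u^4 + 4*u^3 + 20*u^2 + 32*u + 64)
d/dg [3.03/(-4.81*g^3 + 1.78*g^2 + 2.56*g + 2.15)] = (43.7229*g^2 - 10.7868*g - 7.7568)/(-4.81*g^3 + 1.78*g^2 + 2.56*g + 2.15)^2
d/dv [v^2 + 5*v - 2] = 2*v + 5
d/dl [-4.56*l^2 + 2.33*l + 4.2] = 2.33 - 9.12*l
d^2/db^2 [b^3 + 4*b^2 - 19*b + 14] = 6*b + 8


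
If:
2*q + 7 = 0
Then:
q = -7/2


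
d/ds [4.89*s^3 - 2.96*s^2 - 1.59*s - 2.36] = 14.67*s^2 - 5.92*s - 1.59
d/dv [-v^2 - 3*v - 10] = -2*v - 3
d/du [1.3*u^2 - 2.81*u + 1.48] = 2.6*u - 2.81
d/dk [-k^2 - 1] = -2*k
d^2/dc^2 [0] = 0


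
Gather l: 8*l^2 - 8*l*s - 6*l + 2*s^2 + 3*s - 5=8*l^2 + l*(-8*s - 6) + 2*s^2 + 3*s - 5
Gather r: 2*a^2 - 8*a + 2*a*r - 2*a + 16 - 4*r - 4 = 2*a^2 - 10*a + r*(2*a - 4) + 12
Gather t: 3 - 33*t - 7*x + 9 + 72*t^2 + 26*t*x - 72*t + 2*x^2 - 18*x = 72*t^2 + t*(26*x - 105) + 2*x^2 - 25*x + 12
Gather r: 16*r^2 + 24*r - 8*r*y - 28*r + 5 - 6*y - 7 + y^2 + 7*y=16*r^2 + r*(-8*y - 4) + y^2 + y - 2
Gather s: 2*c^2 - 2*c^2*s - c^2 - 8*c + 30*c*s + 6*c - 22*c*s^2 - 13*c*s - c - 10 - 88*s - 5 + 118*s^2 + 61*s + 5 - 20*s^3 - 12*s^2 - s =c^2 - 3*c - 20*s^3 + s^2*(106 - 22*c) + s*(-2*c^2 + 17*c - 28) - 10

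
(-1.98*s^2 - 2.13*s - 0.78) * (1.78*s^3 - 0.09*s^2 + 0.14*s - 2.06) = -3.5244*s^5 - 3.6132*s^4 - 1.4739*s^3 + 3.8508*s^2 + 4.2786*s + 1.6068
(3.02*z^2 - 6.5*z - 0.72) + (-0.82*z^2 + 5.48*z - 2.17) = 2.2*z^2 - 1.02*z - 2.89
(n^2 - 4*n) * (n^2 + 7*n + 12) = n^4 + 3*n^3 - 16*n^2 - 48*n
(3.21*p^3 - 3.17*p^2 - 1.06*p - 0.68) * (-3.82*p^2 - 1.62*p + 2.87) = -12.2622*p^5 + 6.9092*p^4 + 18.3973*p^3 - 4.7831*p^2 - 1.9406*p - 1.9516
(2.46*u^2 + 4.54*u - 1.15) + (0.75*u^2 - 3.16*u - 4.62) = 3.21*u^2 + 1.38*u - 5.77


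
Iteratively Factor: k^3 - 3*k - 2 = (k - 2)*(k^2 + 2*k + 1) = (k - 2)*(k + 1)*(k + 1)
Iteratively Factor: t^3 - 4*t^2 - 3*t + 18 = (t - 3)*(t^2 - t - 6) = (t - 3)*(t + 2)*(t - 3)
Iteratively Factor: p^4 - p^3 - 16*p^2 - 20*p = (p)*(p^3 - p^2 - 16*p - 20) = p*(p + 2)*(p^2 - 3*p - 10) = p*(p + 2)^2*(p - 5)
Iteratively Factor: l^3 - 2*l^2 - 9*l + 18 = (l - 2)*(l^2 - 9) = (l - 2)*(l + 3)*(l - 3)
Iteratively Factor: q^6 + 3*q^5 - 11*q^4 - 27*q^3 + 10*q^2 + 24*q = (q + 1)*(q^5 + 2*q^4 - 13*q^3 - 14*q^2 + 24*q) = q*(q + 1)*(q^4 + 2*q^3 - 13*q^2 - 14*q + 24) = q*(q + 1)*(q + 2)*(q^3 - 13*q + 12) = q*(q - 3)*(q + 1)*(q + 2)*(q^2 + 3*q - 4) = q*(q - 3)*(q - 1)*(q + 1)*(q + 2)*(q + 4)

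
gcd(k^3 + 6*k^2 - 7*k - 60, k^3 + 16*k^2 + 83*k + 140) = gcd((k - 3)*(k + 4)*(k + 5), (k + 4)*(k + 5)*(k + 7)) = k^2 + 9*k + 20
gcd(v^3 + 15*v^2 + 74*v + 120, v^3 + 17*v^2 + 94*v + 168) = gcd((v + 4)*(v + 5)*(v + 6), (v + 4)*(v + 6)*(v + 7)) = v^2 + 10*v + 24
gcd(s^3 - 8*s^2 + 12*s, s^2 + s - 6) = s - 2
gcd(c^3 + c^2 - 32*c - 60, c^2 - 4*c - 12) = c^2 - 4*c - 12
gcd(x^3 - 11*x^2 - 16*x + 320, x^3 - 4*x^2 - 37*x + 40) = x^2 - 3*x - 40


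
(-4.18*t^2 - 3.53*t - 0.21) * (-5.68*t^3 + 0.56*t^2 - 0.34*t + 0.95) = 23.7424*t^5 + 17.7096*t^4 + 0.6372*t^3 - 2.8884*t^2 - 3.2821*t - 0.1995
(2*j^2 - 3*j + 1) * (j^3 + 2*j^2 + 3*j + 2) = 2*j^5 + j^4 + j^3 - 3*j^2 - 3*j + 2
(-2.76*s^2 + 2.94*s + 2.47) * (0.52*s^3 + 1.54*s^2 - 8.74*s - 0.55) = -1.4352*s^5 - 2.7216*s^4 + 29.9344*s^3 - 20.3738*s^2 - 23.2048*s - 1.3585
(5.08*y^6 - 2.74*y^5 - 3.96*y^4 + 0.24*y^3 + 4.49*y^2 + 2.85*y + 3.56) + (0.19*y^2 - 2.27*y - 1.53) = 5.08*y^6 - 2.74*y^5 - 3.96*y^4 + 0.24*y^3 + 4.68*y^2 + 0.58*y + 2.03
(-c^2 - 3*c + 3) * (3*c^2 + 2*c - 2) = -3*c^4 - 11*c^3 + 5*c^2 + 12*c - 6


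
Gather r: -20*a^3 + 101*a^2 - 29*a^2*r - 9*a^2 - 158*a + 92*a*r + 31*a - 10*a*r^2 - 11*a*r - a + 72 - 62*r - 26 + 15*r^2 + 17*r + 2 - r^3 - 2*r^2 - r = -20*a^3 + 92*a^2 - 128*a - r^3 + r^2*(13 - 10*a) + r*(-29*a^2 + 81*a - 46) + 48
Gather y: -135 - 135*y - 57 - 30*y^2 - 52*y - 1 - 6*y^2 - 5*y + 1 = -36*y^2 - 192*y - 192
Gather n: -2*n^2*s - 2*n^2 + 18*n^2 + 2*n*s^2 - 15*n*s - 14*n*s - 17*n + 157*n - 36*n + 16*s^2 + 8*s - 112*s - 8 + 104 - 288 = n^2*(16 - 2*s) + n*(2*s^2 - 29*s + 104) + 16*s^2 - 104*s - 192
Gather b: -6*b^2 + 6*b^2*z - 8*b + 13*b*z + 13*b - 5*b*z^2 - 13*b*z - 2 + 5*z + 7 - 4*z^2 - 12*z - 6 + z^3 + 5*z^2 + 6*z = b^2*(6*z - 6) + b*(5 - 5*z^2) + z^3 + z^2 - z - 1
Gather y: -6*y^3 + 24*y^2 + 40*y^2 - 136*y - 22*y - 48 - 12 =-6*y^3 + 64*y^2 - 158*y - 60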